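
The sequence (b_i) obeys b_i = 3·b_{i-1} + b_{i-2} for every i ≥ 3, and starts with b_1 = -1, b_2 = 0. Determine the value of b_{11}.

Compute successive terms:
b_3 = -1;  b_4 = -3;  b_5 = -10;  b_6 = -33;  b_7 = -109;  b_8 = -360;  b_9 = -1189;  b_{10} = -3927;  b_{11} = -12970.

-12970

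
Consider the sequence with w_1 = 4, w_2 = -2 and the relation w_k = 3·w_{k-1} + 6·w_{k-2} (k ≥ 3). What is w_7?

Compute successive terms:
w_3 = 18; w_4 = 42; w_5 = 234; w_6 = 954; w_7 = 4266.

4266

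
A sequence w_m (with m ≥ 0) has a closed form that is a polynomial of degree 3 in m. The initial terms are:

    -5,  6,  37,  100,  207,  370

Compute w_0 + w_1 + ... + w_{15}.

1st diffs: 11, 31, 63, 107, 163.
2nd diffs: 20, 32, 44, 56.
3rd diffs: 12, 12, 12 (constant).
So w_m = 2m^3 + 4m^2 + 5m - 5.
Continuing: …, 601, 912, 1315, 1822, …, w_{15} = 7720.
Summing m = 0..15 (16 terms) gives 34280.

34280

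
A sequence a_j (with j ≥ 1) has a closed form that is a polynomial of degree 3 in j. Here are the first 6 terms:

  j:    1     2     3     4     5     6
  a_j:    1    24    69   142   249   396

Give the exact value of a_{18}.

1st diffs: 23, 45, 73, 107, 147.
2nd diffs: 22, 28, 34, 40.
3rd diffs: 6, 6, 6 (constant).
So a_j = j^3 + 5j^2 + j - 6.
Evaluating at j = 18 gives a_{18} = 7464.

7464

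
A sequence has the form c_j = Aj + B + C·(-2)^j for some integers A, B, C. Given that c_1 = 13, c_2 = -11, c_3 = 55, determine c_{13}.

At j = 1, 2, 3: A + B - 2C = 13; 2A + B + 4C = -11; 3A + B - 8C = 55.
Subtracting the first from the second: A + 6C = -24.
Subtracting the second from the third: A - 12C = 66.
Solving: C = -5, A = 6, then B = -3.
So c_j = 6·j + (-3) + (-5)·(-2)^j; at j=13 this is 41035.

41035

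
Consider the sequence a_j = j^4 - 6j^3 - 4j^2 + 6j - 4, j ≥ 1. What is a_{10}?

a_{10} = 1·10^4 - 6·10^3 - 4·10^2 + 6·10 - 4 = 3656.

3656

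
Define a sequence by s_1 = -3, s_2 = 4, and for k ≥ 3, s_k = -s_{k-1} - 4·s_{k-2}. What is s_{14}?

-13976

Applying the relation repeatedly:
s_3 = 8  s_4 = -24  s_5 = -8  …  s_{11} = -3272  s_{12} = 296  s_{13} = 12792  s_{14} = -13976.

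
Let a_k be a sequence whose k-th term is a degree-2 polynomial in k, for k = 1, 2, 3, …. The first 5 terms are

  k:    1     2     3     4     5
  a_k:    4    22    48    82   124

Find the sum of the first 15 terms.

1st diffs: 18, 26, 34, 42.
2nd diffs: 8, 8, 8 (constant).
Newton forward-difference form: a_k = 4 + 18·C(k-1,1) + 8·C(k-1,2).
Continuing: …, 174, 232, 298, 372, …, a_{15} = 984.
Summing k = 1..15 (15 terms) gives 5590.

5590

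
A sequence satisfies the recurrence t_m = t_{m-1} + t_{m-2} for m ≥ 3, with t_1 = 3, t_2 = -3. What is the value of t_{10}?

Compute successive terms:
t_3 = 0  t_4 = -3  t_5 = -3  t_6 = -6  t_7 = -9  t_8 = -15  t_9 = -24  t_{10} = -39.

-39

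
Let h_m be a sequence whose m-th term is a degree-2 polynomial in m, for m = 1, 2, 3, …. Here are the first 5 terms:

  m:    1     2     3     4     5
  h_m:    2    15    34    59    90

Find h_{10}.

335

1st diffs: 13, 19, 25, 31.
2nd diffs: 6, 6, 6 (constant).
So h_m = 3m^2 + 4m - 5.
Evaluating at m = 10 gives h_{10} = 335.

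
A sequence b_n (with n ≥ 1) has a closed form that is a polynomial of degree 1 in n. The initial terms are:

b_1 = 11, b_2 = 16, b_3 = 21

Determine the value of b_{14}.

1st diffs: 5, 5 (constant).
So b_n = 5n + 6.
Evaluating at n = 14 gives b_{14} = 76.

76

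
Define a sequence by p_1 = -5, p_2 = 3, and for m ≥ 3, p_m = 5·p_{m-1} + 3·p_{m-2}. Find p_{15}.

p_3 = 0;  p_4 = 9;  p_5 = 45;  …;  p_{12} = 7289604;  p_{13} = 40394475;  p_{14} = 223841187;  p_{15} = 1240389360.

1240389360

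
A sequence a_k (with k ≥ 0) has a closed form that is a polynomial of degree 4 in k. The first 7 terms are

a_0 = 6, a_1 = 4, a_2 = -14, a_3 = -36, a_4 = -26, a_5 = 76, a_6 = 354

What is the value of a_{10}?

1st diffs: -2, -18, -22, 10, 102, 278.
2nd diffs: -16, -4, 32, 92, 176.
3rd diffs: 12, 36, 60, 84.
4th diffs: 24, 24, 24 (constant).
Newton forward-difference form: a_k = 6 + (-2)·C(k,1) + (-16)·C(k,2) + 12·C(k,3) + 24·C(k,4).
At k = 10: k = 10, so a_{10} = 6 - 20 - 720 + 1440 + 5040 = 5746.

5746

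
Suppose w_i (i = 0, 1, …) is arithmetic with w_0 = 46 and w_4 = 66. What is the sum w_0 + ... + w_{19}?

Common difference d = (66 - 46) / (4 - 0) = 5.
w_i = 46 + (i - 0)·5.
w_{19} = 141; S = 20·(46 + 141)/2 = 1870.

1870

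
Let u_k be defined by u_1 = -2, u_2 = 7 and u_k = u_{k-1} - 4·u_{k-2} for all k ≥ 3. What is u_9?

Compute successive terms:
u_3 = 15;  u_4 = -13;  u_5 = -73;  u_6 = -21;  u_7 = 271;  u_8 = 355;  u_9 = -729.

-729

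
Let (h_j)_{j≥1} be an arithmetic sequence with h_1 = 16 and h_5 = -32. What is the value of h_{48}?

Common difference d = (-32 - 16) / (5 - 1) = -12.
h_j = 16 + (j - 1)·(-12).
h_{48} = 16 + 47·(-12) = -548.

-548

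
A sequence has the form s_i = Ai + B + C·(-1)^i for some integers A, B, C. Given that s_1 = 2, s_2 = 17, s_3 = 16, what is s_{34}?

Write the equations: A + B - C = 2; 2A + B + C = 17; 3A + B - C = 16.
Subtracting the first from the second: A + 2C = 15.
Subtracting the second from the third: A - 2C = -1.
Solving: C = 4, A = 7, then B = -1.
So s_i = 7·i + (-1) + 4·(-1)^i; at i=34 this is 241.

241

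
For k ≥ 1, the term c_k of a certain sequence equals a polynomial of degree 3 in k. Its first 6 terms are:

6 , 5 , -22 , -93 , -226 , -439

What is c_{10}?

1st diffs: -1, -27, -71, -133, -213.
2nd diffs: -26, -44, -62, -80.
3rd diffs: -18, -18, -18 (constant).
So c_k = -3k^3 + 5k^2 + 5k - 1.
Evaluating at k = 10 gives c_{10} = -2451.

-2451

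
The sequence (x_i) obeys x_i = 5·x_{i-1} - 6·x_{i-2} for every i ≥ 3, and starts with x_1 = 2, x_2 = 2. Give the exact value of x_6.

Compute successive terms:
x_3 = -2; x_4 = -22; x_5 = -98; x_6 = -358.
(Characteristic roots are 3 and 2.)

-358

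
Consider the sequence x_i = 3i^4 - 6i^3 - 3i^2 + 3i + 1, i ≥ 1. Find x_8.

9049

x_8 = 3·8^4 - 6·8^3 - 3·8^2 + 3·8 + 1 = 9049.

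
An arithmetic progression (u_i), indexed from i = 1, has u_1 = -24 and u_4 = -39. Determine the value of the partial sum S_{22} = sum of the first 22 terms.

Common difference d = (-39 - (-24)) / (4 - 1) = -5.
u_i = -24 + (i - 1)·(-5).
u_{22} = -129; S = 22·(-24 + (-129))/2 = -1683.

-1683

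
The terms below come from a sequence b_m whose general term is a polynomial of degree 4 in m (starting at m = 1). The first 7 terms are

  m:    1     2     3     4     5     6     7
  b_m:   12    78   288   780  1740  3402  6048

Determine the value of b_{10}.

23430

1st diffs: 66, 210, 492, 960, 1662, 2646.
2nd diffs: 144, 282, 468, 702, 984.
3rd diffs: 138, 186, 234, 282.
4th diffs: 48, 48, 48 (constant).
Newton forward-difference form: b_m = 12 + 66·C(m-1,1) + 144·C(m-1,2) + 138·C(m-1,3) + 48·C(m-1,4).
At m = 10: m-1 = 9, so b_{10} = 12 + 594 + 5184 + 11592 + 6048 = 23430.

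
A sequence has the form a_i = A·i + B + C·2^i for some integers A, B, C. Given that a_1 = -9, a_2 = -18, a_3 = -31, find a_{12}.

-8252

Plug in i = 1, 2, 3: A + B + 2C = -9; 2A + B + 4C = -18; 3A + B + 8C = -31.
Subtracting the first from the second: A + 2C = -9.
Subtracting the second from the third: A + 4C = -13.
Solving: C = -2, A = -5, then B = 0.
So a_i = -5·i + 0 + (-2)·2^i; at i=12 this is -8252.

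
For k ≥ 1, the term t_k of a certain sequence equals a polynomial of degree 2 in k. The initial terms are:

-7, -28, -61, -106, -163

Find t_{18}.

-1996

1st diffs: -21, -33, -45, -57.
2nd diffs: -12, -12, -12 (constant).
Newton forward-difference form: t_k = -7 + (-21)·C(k-1,1) + (-12)·C(k-1,2).
At k = 18: k-1 = 17, so t_{18} = -7 - 357 - 1632 = -1996.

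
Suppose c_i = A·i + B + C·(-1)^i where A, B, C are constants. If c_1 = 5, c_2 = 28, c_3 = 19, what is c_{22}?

The three given values yield: A + B - C = 5; 2A + B + C = 28; 3A + B - C = 19.
Subtracting the first from the second: A + 2C = 23.
Subtracting the second from the third: A - 2C = -9.
Solving: C = 8, A = 7, then B = 6.
Therefore c_{22} = 154 + 6 + 8·1 = 168.

168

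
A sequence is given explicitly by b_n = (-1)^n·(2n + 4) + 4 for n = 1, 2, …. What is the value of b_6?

20

(-1)^6 = 1; 2n + 4 at n=6 is 16; so b_6 = 20.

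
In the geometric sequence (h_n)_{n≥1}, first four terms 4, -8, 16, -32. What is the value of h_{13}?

Common ratio r = -2.
h_n = 4·(-2)^(n-1).
h_{13} = 4·(-2)^12 = 16384.

16384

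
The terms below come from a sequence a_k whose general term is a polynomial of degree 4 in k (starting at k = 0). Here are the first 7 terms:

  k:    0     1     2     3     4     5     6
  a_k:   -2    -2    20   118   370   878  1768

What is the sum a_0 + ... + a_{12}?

75764

1st diffs: 0, 22, 98, 252, 508, 890.
2nd diffs: 22, 76, 154, 256, 382.
3rd diffs: 54, 78, 102, 126.
4th diffs: 24, 24, 24 (constant).
So a_k = k^4 + 3k^3 - 5k^2 + k - 2.
Continuing: …, 3190, 5318, 8350, 12508, …, a_{12} = 25210.
Summing k = 0..12 (13 terms) gives 75764.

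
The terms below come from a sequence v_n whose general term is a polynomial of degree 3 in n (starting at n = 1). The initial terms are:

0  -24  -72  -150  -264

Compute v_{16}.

1st diffs: -24, -48, -78, -114.
2nd diffs: -24, -30, -36.
3rd diffs: -6, -6 (constant).
So v_n = -n^3 - 6n^2 + n + 6.
Evaluating at n = 16 gives v_{16} = -5610.

-5610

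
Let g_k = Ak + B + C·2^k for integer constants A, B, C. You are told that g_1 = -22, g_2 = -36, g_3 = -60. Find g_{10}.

-5168

The three given values yield: A + B + 2C = -22; 2A + B + 4C = -36; 3A + B + 8C = -60.
Subtracting the first from the second: A + 2C = -14.
Subtracting the second from the third: A + 4C = -24.
Solving: C = -5, A = -4, then B = -8.
So g_k = -4·k + (-8) + (-5)·2^k; at k=10 this is -5168.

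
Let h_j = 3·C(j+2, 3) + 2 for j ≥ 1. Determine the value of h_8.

C(10, 3) = 120, so h_8 = 362.

362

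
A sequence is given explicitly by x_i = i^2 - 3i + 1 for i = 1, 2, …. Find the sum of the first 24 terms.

4024

Over i = 1..24: Σi = 300, Σi² = 4900.
Total = (1)·4900 + (-3)·300 + (1)·24 = 4024.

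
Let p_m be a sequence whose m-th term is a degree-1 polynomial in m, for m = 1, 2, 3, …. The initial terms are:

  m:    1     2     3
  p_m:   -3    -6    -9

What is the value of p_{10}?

-30

1st diffs: -3, -3 (constant).
So p_m = -3m.
Evaluating at m = 10 gives p_{10} = -30.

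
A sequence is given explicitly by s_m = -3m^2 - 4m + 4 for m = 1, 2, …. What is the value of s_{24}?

s_{24} = -3·24^2 - 4·24 + 4 = -1820.

-1820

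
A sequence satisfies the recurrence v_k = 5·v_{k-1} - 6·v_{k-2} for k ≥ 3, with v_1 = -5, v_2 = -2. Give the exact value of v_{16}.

Compute successive terms:
v_3 = 20; v_4 = 112; v_5 = 440; …; v_{13} = 4198280; v_{14} = 12648088; v_{15} = 38050760; v_{16} = 114365272.
(Characteristic roots are 3 and 2.)

114365272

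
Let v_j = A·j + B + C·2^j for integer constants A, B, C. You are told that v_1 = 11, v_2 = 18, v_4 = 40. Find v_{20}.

Plug in j = 1, 2, 4: A + B + 2C = 11; 2A + B + 4C = 18; 4A + B + 16C = 40.
Subtracting the first from the second: A + 2C = 7.
Subtracting the second from the third: 2A + 12C = 22.
Solving: C = 1, A = 5, then B = 4.
Therefore v_{20} = 100 + 4 + 1·1048576 = 1048680.

1048680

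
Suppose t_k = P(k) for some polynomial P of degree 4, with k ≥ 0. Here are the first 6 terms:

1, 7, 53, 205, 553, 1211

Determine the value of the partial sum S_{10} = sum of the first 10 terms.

1st diffs: 6, 46, 152, 348, 658.
2nd diffs: 40, 106, 196, 310.
3rd diffs: 66, 90, 114.
4th diffs: 24, 24 (constant).
So t_k = k^4 + 5k^3 - 2k^2 + 2k + 1.
Continuing: 2317, 4033, 6545, 10063.
Summing k = 0..9 (10 terms) gives 24988.

24988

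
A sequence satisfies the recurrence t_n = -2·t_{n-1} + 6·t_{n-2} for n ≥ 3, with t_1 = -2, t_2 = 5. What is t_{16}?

418657664

t_3 = -22, t_4 = 74, t_5 = -280, …, t_{13} = -8639872, t_{14} = 31497920, t_{15} = -114835072, t_{16} = 418657664.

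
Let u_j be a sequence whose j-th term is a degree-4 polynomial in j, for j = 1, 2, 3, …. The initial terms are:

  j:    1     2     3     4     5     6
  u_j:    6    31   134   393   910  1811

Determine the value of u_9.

8438

1st diffs: 25, 103, 259, 517, 901.
2nd diffs: 78, 156, 258, 384.
3rd diffs: 78, 102, 126.
4th diffs: 24, 24 (constant).
Newton forward-difference form: u_j = 6 + 25·C(j-1,1) + 78·C(j-1,2) + 78·C(j-1,3) + 24·C(j-1,4).
At j = 9: j-1 = 8, so u_9 = 6 + 200 + 2184 + 4368 + 1680 = 8438.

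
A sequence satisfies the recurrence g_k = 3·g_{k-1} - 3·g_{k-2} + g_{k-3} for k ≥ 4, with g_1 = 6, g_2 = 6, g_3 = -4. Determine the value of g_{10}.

Step forward from the initial values:
g_4 = -24, g_5 = -54, g_6 = -94, g_7 = -144, g_8 = -204, g_9 = -274, g_{10} = -354.

-354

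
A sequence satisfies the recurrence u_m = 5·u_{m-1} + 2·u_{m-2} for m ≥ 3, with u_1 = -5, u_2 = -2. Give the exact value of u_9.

u_3 = -20  u_4 = -104  u_5 = -560  u_6 = -3008  u_7 = -16160  u_8 = -86816  u_9 = -466400.

-466400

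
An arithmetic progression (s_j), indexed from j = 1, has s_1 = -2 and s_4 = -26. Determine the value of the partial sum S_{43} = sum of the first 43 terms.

-7310

Common difference d = (-26 - (-2)) / (4 - 1) = -8.
s_j = -2 + (j - 1)·(-8).
s_{43} = -338; S = 43·(-2 + (-338))/2 = -7310.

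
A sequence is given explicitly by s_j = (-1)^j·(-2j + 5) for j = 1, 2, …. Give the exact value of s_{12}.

(-1)^12 = 1; -2j + 5 at j=12 is -19; so s_{12} = -19.

-19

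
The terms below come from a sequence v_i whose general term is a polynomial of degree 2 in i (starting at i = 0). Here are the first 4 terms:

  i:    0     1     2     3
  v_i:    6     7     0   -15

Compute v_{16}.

-938

1st diffs: 1, -7, -15.
2nd diffs: -8, -8 (constant).
Newton forward-difference form: v_i = 6 + 1·C(i,1) + (-8)·C(i,2).
At i = 16: i = 16, so v_{16} = 6 + 16 - 960 = -938.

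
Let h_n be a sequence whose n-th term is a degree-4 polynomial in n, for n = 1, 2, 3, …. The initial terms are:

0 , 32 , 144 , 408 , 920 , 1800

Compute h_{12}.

1st diffs: 32, 112, 264, 512, 880.
2nd diffs: 80, 152, 248, 368.
3rd diffs: 72, 96, 120.
4th diffs: 24, 24 (constant).
Newton forward-difference form: h_n = 32·C(n-1,1) + 80·C(n-1,2) + 72·C(n-1,3) + 24·C(n-1,4).
At n = 12: n-1 = 11, so h_{12} = 352 + 4400 + 11880 + 7920 = 24552.

24552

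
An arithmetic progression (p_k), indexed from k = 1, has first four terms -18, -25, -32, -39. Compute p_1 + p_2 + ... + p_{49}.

-9114

Common difference d = -7.
p_k = -18 + (k - 1)·(-7).
p_{49} = -354; S = 49·(-18 + (-354))/2 = -9114.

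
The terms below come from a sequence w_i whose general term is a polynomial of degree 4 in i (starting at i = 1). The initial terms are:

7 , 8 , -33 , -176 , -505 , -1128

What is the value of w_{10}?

1st diffs: 1, -41, -143, -329, -623.
2nd diffs: -42, -102, -186, -294.
3rd diffs: -60, -84, -108.
4th diffs: -24, -24 (constant).
Newton forward-difference form: w_i = 7 + 1·C(i-1,1) + (-42)·C(i-1,2) + (-60)·C(i-1,3) + (-24)·C(i-1,4).
At i = 10: i-1 = 9, so w_{10} = 7 + 9 - 1512 - 5040 - 3024 = -9560.

-9560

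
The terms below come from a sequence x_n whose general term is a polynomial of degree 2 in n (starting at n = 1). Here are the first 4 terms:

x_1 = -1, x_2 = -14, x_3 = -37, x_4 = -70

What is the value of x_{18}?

1st diffs: -13, -23, -33.
2nd diffs: -10, -10 (constant).
Newton forward-difference form: x_n = -1 + (-13)·C(n-1,1) + (-10)·C(n-1,2).
At n = 18: n-1 = 17, so x_{18} = -1 - 221 - 1360 = -1582.

-1582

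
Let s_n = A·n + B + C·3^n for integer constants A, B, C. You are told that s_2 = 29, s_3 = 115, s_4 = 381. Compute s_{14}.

At n = 2, 3, 4: 2A + B + 9C = 29; 3A + B + 27C = 115; 4A + B + 81C = 381.
Subtracting the first from the second: A + 18C = 86.
Subtracting the second from the third: A + 54C = 266.
Solving: C = 5, A = -4, then B = -8.
So s_n = -4·n + (-8) + 5·3^n; at n=14 this is 23914781.

23914781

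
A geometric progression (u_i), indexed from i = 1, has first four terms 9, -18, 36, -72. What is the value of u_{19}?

2359296

Common ratio r = -2.
u_i = 9·(-2)^(i-1).
u_{19} = 9·(-2)^18 = 2359296.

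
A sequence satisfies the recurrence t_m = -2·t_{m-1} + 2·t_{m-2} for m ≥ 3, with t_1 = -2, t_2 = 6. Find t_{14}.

1017984

Iterate the recurrence:
t_3 = -16, t_4 = 44, t_5 = -120, …, t_{11} = -49920, t_{12} = 136384, t_{13} = -372608, t_{14} = 1017984.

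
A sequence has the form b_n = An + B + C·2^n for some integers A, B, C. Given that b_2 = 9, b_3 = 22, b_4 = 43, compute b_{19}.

Plug in n = 2, 3, 4: 2A + B + 4C = 9; 3A + B + 8C = 22; 4A + B + 16C = 43.
Subtracting the first from the second: A + 4C = 13.
Subtracting the second from the third: A + 8C = 21.
Solving: C = 2, A = 5, then B = -9.
Therefore b_{19} = 95 + (-9) + 2·524288 = 1048662.

1048662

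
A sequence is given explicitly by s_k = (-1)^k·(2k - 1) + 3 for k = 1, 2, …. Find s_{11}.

(-1)^11 = -1; 2k - 1 at k=11 is 21; so s_{11} = -18.

-18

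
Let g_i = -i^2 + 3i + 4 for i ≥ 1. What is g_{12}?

g_{12} = -1·12^2 + 3·12 + 4 = -104.

-104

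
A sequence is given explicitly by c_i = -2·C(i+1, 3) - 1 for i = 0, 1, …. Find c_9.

C(10, 3) = 120, so c_9 = -241.

-241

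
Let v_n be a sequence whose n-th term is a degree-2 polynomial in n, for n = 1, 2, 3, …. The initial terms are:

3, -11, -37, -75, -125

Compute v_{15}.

-1285

1st diffs: -14, -26, -38, -50.
2nd diffs: -12, -12, -12 (constant).
So v_n = -6n^2 + 4n + 5.
Evaluating at n = 15 gives v_{15} = -1285.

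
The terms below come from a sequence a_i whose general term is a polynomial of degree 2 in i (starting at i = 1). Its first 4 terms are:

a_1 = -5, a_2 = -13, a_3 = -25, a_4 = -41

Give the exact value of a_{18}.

-685

1st diffs: -8, -12, -16.
2nd diffs: -4, -4 (constant).
Newton forward-difference form: a_i = -5 + (-8)·C(i-1,1) + (-4)·C(i-1,2).
At i = 18: i-1 = 17, so a_{18} = -5 - 136 - 544 = -685.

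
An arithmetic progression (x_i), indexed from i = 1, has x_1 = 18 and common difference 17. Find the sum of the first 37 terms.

x_i = 18 + (i - 1)·17.
x_{37} = 630; S = 37·(18 + 630)/2 = 11988.

11988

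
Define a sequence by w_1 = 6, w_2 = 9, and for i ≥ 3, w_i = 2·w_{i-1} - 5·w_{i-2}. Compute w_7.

768

Applying the relation repeatedly:
w_3 = -12;  w_4 = -69;  w_5 = -78;  w_6 = 189;  w_7 = 768.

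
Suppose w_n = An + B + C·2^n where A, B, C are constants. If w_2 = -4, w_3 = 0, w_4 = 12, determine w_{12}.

The three given values yield: 2A + B + 4C = -4; 3A + B + 8C = 0; 4A + B + 16C = 12.
Subtracting the first from the second: A + 4C = 4.
Subtracting the second from the third: A + 8C = 12.
Solving: C = 2, A = -4, then B = -4.
Hence w_{12} = -4·12 + (-4) + 2·4096 = 8140.

8140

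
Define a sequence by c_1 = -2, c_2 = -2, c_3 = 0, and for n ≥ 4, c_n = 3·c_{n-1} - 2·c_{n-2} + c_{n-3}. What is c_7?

c_4 = 2, c_5 = 4, c_6 = 8, c_7 = 18.

18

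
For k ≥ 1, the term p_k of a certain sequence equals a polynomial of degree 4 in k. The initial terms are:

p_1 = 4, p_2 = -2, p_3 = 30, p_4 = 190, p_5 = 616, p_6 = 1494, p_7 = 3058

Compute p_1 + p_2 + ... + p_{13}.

136578

1st diffs: -6, 32, 160, 426, 878, 1564.
2nd diffs: 38, 128, 266, 452, 686.
3rd diffs: 90, 138, 186, 234.
4th diffs: 48, 48, 48 (constant).
So p_k = 2k^4 - 5k^3 - k^2 + 2k + 6.
Continuing: …, 5590, 9420, 14926, 22534, …, p_{13} = 46000.
Summing k = 1..13 (13 terms) gives 136578.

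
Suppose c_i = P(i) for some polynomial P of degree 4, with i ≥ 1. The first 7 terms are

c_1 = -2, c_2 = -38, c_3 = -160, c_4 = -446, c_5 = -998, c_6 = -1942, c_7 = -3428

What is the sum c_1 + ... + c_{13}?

1st diffs: -36, -122, -286, -552, -944, -1486.
2nd diffs: -86, -164, -266, -392, -542.
3rd diffs: -78, -102, -126, -150.
4th diffs: -24, -24, -24 (constant).
Newton forward-difference form: c_i = -2 + (-36)·C(i-1,1) + (-86)·C(i-1,2) + (-78)·C(i-1,3) + (-24)·C(i-1,4).
Continuing: …, -5630, -8746, -12998, -18632, …, c_{13} = -35150.
Summing i = 1..13 (13 terms) gives -114088.

-114088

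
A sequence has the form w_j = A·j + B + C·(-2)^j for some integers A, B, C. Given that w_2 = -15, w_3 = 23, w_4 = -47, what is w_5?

99

The three given values yield: 2A + B + 4C = -15; 3A + B - 8C = 23; 4A + B + 16C = -47.
Subtracting the first from the second: A - 12C = 38.
Subtracting the second from the third: A + 24C = -70.
Solving: C = -3, A = 2, then B = -7.
So w_j = 2·j + (-7) + (-3)·(-2)^j; at j=5 this is 99.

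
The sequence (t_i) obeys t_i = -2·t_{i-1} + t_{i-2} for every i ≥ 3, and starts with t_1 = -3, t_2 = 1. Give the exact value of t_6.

Applying the relation repeatedly:
t_3 = -5, t_4 = 11, t_5 = -27, t_6 = 65.

65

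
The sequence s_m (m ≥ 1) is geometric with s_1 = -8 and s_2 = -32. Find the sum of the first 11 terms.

-11184808

Common ratio r = 4.
s_m = (-8)·4^(m-1).
S = (-8)·(4^11 - 1)/(4 - 1) = (-8)·(4194304 - 1)/(3) = -11184808.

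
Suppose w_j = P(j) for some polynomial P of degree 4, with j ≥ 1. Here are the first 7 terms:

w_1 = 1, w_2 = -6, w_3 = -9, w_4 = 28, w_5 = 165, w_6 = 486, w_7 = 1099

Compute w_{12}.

1st diffs: -7, -3, 37, 137, 321, 613.
2nd diffs: 4, 40, 100, 184, 292.
3rd diffs: 36, 60, 84, 108.
4th diffs: 24, 24, 24 (constant).
So w_j = j^4 - 4j^3 + j^2 + 3j.
Evaluating at j = 12 gives w_{12} = 14004.

14004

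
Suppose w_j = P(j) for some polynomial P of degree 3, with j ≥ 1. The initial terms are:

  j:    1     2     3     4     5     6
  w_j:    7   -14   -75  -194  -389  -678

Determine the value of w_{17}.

1st diffs: -21, -61, -119, -195, -289.
2nd diffs: -40, -58, -76, -94.
3rd diffs: -18, -18, -18 (constant).
Newton forward-difference form: w_j = 7 + (-21)·C(j-1,1) + (-40)·C(j-1,2) + (-18)·C(j-1,3).
At j = 17: j-1 = 16, so w_{17} = 7 - 336 - 4800 - 10080 = -15209.

-15209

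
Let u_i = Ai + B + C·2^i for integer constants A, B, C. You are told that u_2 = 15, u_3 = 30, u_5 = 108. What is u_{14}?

At i = 2, 3, 5: 2A + B + 4C = 15; 3A + B + 8C = 30; 5A + B + 32C = 108.
Subtracting the first from the second: A + 4C = 15.
Subtracting the second from the third: 2A + 24C = 78.
Solving: C = 3, A = 3, then B = -3.
Therefore u_{14} = 42 + (-3) + 3·16384 = 49191.

49191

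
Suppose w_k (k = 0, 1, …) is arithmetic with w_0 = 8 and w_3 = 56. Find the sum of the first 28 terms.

Common difference d = (56 - 8) / (3 - 0) = 16.
w_k = 8 + (k - 0)·16.
w_{27} = 440; S = 28·(8 + 440)/2 = 6272.

6272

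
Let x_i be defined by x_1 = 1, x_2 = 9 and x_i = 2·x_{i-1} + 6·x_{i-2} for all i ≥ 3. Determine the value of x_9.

Step forward from the initial values:
x_3 = 24  x_4 = 102  x_5 = 348  x_6 = 1308  x_7 = 4704  x_8 = 17256  x_9 = 62736.

62736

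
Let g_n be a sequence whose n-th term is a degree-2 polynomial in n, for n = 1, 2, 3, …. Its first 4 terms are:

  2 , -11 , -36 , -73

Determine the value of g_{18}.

-1851

1st diffs: -13, -25, -37.
2nd diffs: -12, -12 (constant).
Newton forward-difference form: g_n = 2 + (-13)·C(n-1,1) + (-12)·C(n-1,2).
At n = 18: n-1 = 17, so g_{18} = 2 - 221 - 1632 = -1851.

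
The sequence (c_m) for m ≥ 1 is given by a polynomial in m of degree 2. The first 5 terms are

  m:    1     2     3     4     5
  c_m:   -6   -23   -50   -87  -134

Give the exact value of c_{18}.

1st diffs: -17, -27, -37, -47.
2nd diffs: -10, -10, -10 (constant).
Newton forward-difference form: c_m = -6 + (-17)·C(m-1,1) + (-10)·C(m-1,2).
At m = 18: m-1 = 17, so c_{18} = -6 - 289 - 1360 = -1655.

-1655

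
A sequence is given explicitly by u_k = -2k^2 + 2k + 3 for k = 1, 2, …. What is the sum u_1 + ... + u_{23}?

-8027

Over k = 1..23: Σk = 276, Σk² = 4324.
Total = (-2)·4324 + (2)·276 + (3)·23 = -8027.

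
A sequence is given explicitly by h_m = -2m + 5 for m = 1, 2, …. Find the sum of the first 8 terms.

-32

Over m = 1..8: Σm = 36.
Total = (-2)·36 + (5)·8 = -32.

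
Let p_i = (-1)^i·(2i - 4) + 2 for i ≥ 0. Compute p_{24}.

(-1)^24 = 1; 2i - 4 at i=24 is 44; so p_{24} = 46.

46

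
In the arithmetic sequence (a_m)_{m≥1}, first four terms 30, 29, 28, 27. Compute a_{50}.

-19

Common difference d = -1.
a_m = 30 + (m - 1)·(-1).
a_{50} = 30 + 49·(-1) = -19.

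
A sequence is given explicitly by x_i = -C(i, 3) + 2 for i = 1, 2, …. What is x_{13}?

C(13, 3) = 286, so x_{13} = -284.

-284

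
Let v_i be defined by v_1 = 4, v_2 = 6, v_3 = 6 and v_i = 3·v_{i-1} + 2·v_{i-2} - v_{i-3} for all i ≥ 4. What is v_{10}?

44106

v_4 = 26;  v_5 = 84;  v_6 = 298;  v_7 = 1036;  v_8 = 3620;  v_9 = 12634;  v_{10} = 44106.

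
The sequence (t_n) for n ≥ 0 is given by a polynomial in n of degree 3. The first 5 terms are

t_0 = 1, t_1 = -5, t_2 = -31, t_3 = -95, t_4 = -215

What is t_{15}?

-10379

1st diffs: -6, -26, -64, -120.
2nd diffs: -20, -38, -56.
3rd diffs: -18, -18 (constant).
Newton forward-difference form: t_n = 1 + (-6)·C(n,1) + (-20)·C(n,2) + (-18)·C(n,3).
At n = 15: n = 15, so t_{15} = 1 - 90 - 2100 - 8190 = -10379.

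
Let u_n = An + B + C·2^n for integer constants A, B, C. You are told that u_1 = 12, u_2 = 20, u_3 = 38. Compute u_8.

1268

Plug in n = 1, 2, 3: A + B + 2C = 12; 2A + B + 4C = 20; 3A + B + 8C = 38.
Subtracting the first from the second: A + 2C = 8.
Subtracting the second from the third: A + 4C = 18.
Solving: C = 5, A = -2, then B = 4.
So u_n = -2·n + 4 + 5·2^n; at n=8 this is 1268.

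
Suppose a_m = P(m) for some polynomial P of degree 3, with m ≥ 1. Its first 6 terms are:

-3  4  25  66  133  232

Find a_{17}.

5149

1st diffs: 7, 21, 41, 67, 99.
2nd diffs: 14, 20, 26, 32.
3rd diffs: 6, 6, 6 (constant).
Newton forward-difference form: a_m = -3 + 7·C(m-1,1) + 14·C(m-1,2) + 6·C(m-1,3).
At m = 17: m-1 = 16, so a_{17} = -3 + 112 + 1680 + 3360 = 5149.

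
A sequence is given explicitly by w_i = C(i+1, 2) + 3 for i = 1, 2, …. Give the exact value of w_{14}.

C(15, 2) = 105, so w_{14} = 108.

108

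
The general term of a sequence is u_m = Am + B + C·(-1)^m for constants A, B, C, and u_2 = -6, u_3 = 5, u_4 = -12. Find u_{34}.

-102

Write the equations: 2A + B + C = -6; 3A + B - C = 5; 4A + B + C = -12.
Subtracting the first from the second: A - 2C = 11.
Subtracting the second from the third: A + 2C = -17.
Solving: C = -7, A = -3, then B = 7.
Therefore u_{34} = -102 + 7 + (-7)·1 = -102.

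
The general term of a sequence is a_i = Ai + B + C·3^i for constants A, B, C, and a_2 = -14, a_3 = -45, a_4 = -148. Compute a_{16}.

The three given values yield: 2A + B + 9C = -14; 3A + B + 27C = -45; 4A + B + 81C = -148.
Subtracting the first from the second: A + 18C = -31.
Subtracting the second from the third: A + 54C = -103.
Solving: C = -2, A = 5, then B = -6.
Hence a_{16} = 5·16 + (-6) + (-2)·43046721 = -86093368.

-86093368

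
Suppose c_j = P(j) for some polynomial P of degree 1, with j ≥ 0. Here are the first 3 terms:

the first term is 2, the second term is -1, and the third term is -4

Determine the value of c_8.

1st diffs: -3, -3 (constant).
So c_j = -3j + 2.
Evaluating at j = 8 gives c_8 = -22.

-22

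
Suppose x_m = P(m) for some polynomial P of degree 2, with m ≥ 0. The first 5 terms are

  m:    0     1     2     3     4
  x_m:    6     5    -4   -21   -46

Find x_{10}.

1st diffs: -1, -9, -17, -25.
2nd diffs: -8, -8, -8 (constant).
So x_m = -4m^2 + 3m + 6.
Evaluating at m = 10 gives x_{10} = -364.

-364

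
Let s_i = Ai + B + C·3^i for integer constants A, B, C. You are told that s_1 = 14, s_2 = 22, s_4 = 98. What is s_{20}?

3486784450

The three given values yield: A + B + 3C = 14; 2A + B + 9C = 22; 4A + B + 81C = 98.
Subtracting the first from the second: A + 6C = 8.
Subtracting the second from the third: 2A + 72C = 76.
Solving: C = 1, A = 2, then B = 9.
So s_i = 2·i + 9 + 1·3^i; at i=20 this is 3486784450.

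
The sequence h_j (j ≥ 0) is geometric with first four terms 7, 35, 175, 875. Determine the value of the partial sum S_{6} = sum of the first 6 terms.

27342

Common ratio r = 5.
h_j = 7·5^(j-0).
S = 7·(5^6 - 1)/(5 - 1) = 7·(15625 - 1)/(4) = 27342.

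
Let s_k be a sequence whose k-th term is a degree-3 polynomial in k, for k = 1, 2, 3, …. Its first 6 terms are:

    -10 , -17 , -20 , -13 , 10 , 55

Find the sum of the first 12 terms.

3268

1st diffs: -7, -3, 7, 23, 45.
2nd diffs: 4, 10, 16, 22.
3rd diffs: 6, 6, 6 (constant).
Newton forward-difference form: s_k = -10 + (-7)·C(k-1,1) + 4·C(k-1,2) + 6·C(k-1,3).
Continuing: …, 128, 235, 382, 575, …, s_{12} = 1123.
Summing k = 1..12 (12 terms) gives 3268.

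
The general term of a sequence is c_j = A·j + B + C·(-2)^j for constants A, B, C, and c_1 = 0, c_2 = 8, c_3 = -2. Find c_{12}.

The three given values yield: A + B - 2C = 0; 2A + B + 4C = 8; 3A + B - 8C = -2.
Subtracting the first from the second: A + 6C = 8.
Subtracting the second from the third: A - 12C = -10.
Solving: C = 1, A = 2, then B = 0.
So c_j = 2·j + 0 + 1·(-2)^j; at j=12 this is 4120.

4120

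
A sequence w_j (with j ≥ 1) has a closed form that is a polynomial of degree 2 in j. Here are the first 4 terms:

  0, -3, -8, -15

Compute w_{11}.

-120

1st diffs: -3, -5, -7.
2nd diffs: -2, -2 (constant).
Newton forward-difference form: w_j = (-3)·C(j-1,1) + (-2)·C(j-1,2).
At j = 11: j-1 = 10, so w_{11} = -30 - 90 = -120.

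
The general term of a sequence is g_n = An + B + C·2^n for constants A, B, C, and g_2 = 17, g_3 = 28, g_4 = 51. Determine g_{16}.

196599

At n = 2, 3, 4: 2A + B + 4C = 17; 3A + B + 8C = 28; 4A + B + 16C = 51.
Subtracting the first from the second: A + 4C = 11.
Subtracting the second from the third: A + 8C = 23.
Solving: C = 3, A = -1, then B = 7.
So g_n = -1·n + 7 + 3·2^n; at n=16 this is 196599.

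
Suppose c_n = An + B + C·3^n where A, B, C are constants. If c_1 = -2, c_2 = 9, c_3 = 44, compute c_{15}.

28697792

Plug in n = 1, 2, 3: A + B + 3C = -2; 2A + B + 9C = 9; 3A + B + 27C = 44.
Subtracting the first from the second: A + 6C = 11.
Subtracting the second from the third: A + 18C = 35.
Solving: C = 2, A = -1, then B = -7.
So c_n = -1·n + (-7) + 2·3^n; at n=15 this is 28697792.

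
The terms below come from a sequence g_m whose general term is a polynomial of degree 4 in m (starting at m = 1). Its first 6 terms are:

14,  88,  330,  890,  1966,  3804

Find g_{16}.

152534

1st diffs: 74, 242, 560, 1076, 1838.
2nd diffs: 168, 318, 516, 762.
3rd diffs: 150, 198, 246.
4th diffs: 48, 48 (constant).
Newton forward-difference form: g_m = 14 + 74·C(m-1,1) + 168·C(m-1,2) + 150·C(m-1,3) + 48·C(m-1,4).
At m = 16: m-1 = 15, so g_{16} = 14 + 1110 + 17640 + 68250 + 65520 = 152534.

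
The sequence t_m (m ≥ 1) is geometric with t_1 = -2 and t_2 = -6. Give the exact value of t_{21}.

-6973568802

Common ratio r = 3.
t_m = (-2)·3^(m-1).
t_{21} = (-2)·3^20 = -6973568802.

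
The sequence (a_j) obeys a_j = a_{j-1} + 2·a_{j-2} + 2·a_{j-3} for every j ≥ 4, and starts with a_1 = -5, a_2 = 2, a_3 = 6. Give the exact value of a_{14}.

19652

Compute successive terms:
a_4 = 0;  a_5 = 16;  a_6 = 28;  …;  a_{11} = 1684;  a_{12} = 3812;  a_{13} = 8660;  a_{14} = 19652.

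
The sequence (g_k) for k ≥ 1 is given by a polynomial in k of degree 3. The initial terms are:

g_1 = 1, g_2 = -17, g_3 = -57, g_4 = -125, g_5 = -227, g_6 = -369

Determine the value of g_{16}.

-5309

1st diffs: -18, -40, -68, -102, -142.
2nd diffs: -22, -28, -34, -40.
3rd diffs: -6, -6, -6 (constant).
So g_k = -k^3 - 5k^2 + 4k + 3.
Evaluating at k = 16 gives g_{16} = -5309.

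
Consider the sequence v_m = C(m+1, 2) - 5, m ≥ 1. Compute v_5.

10

C(6, 2) = 15, so v_5 = 10.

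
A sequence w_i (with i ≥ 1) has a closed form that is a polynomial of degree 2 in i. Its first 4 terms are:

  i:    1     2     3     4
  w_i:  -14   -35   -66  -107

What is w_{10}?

-563

1st diffs: -21, -31, -41.
2nd diffs: -10, -10 (constant).
Newton forward-difference form: w_i = -14 + (-21)·C(i-1,1) + (-10)·C(i-1,2).
At i = 10: i-1 = 9, so w_{10} = -14 - 189 - 360 = -563.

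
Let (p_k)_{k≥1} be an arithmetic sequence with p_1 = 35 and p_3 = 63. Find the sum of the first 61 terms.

Common difference d = (63 - 35) / (3 - 1) = 14.
p_k = 35 + (k - 1)·14.
p_{61} = 875; S = 61·(35 + 875)/2 = 27755.

27755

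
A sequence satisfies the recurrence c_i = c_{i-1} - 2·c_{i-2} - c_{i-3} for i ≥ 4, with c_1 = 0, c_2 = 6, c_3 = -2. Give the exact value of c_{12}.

452

c_4 = -14;  c_5 = -16;  c_6 = 14;  c_7 = 60;  c_8 = 48;  c_9 = -86;  c_{10} = -242;  c_{11} = -118;  c_{12} = 452.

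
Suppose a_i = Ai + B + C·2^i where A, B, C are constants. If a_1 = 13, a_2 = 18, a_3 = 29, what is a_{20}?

At i = 1, 2, 3: A + B + 2C = 13; 2A + B + 4C = 18; 3A + B + 8C = 29.
Subtracting the first from the second: A + 2C = 5.
Subtracting the second from the third: A + 4C = 11.
Solving: C = 3, A = -1, then B = 8.
Hence a_{20} = -1·20 + 8 + 3·1048576 = 3145716.

3145716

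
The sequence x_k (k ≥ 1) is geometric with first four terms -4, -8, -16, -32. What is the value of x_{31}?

-4294967296

Common ratio r = 2.
x_k = (-4)·2^(k-1).
x_{31} = (-4)·2^30 = -4294967296.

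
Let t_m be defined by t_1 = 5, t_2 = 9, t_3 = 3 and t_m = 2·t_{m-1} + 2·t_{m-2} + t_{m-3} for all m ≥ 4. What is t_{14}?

Iterate the recurrence:
t_4 = 29;  t_5 = 73;  t_6 = 207;  …;  t_{11} = 37793;  t_{12} = 106999;  t_{13} = 302933;  t_{14} = 857657.

857657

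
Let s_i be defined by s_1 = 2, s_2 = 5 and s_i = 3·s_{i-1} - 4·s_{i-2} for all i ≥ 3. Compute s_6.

-79

Applying the relation repeatedly:
s_3 = 7; s_4 = 1; s_5 = -25; s_6 = -79.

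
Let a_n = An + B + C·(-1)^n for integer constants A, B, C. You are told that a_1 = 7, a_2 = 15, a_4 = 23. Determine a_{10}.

Write the equations: A + B - C = 7; 2A + B + C = 15; 4A + B + C = 23.
Subtracting the first from the second: A + 2C = 8.
Subtracting the second from the third: 2A = 8.
Solving: C = 2, A = 4, then B = 5.
Therefore a_{10} = 40 + 5 + 2·1 = 47.

47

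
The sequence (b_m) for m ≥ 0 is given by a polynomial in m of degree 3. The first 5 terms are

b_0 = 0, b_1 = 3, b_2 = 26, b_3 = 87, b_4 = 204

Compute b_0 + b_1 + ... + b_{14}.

1st diffs: 3, 23, 61, 117.
2nd diffs: 20, 38, 56.
3rd diffs: 18, 18 (constant).
So b_m = 3m^3 + m^2 - m.
Continuing: …, 395, 678, 1071, 1592, …, b_{14} = 8414.
Summing m = 0..14 (15 terms) gives 33985.

33985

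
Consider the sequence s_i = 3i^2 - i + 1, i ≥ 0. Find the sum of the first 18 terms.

5220

Over i = 0..17: Σi = 153, Σi² = 1785.
Total = (3)·1785 + (-1)·153 + (1)·18 = 5220.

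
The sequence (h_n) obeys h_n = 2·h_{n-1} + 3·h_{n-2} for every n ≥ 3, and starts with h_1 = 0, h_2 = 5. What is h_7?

h_3 = 10;  h_4 = 35;  h_5 = 100;  h_6 = 305;  h_7 = 910.
(Characteristic roots are 3 and -1.)

910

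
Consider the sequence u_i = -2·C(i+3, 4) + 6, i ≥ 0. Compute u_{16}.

C(19, 4) = 3876, so u_{16} = -7746.

-7746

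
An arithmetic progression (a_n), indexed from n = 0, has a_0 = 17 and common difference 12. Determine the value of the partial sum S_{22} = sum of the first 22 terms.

3146

a_n = 17 + (n - 0)·12.
a_{21} = 269; S = 22·(17 + 269)/2 = 3146.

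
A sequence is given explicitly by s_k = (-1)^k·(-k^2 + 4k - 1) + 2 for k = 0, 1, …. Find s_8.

-31

(-1)^8 = 1; -k^2 + 4k - 1 at k=8 is -33; so s_8 = -31.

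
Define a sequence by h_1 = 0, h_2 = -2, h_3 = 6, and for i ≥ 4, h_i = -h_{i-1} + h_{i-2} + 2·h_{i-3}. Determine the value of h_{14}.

-66

Step forward from the initial values:
h_4 = -8;  h_5 = 10;  h_6 = -6;  …;  h_{11} = -38;  h_{12} = 26;  h_{13} = 16;  h_{14} = -66.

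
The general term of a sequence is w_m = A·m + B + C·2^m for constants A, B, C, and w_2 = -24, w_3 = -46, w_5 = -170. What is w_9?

Write the equations: 2A + B + 4C = -24; 3A + B + 8C = -46; 5A + B + 32C = -170.
Subtracting the first from the second: A + 4C = -22.
Subtracting the second from the third: 2A + 24C = -124.
Solving: C = -5, A = -2, then B = 0.
Therefore w_9 = -18 + 0 + (-5)·512 = -2578.

-2578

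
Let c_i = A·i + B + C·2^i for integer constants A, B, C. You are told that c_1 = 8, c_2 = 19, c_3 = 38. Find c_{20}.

4194361

Plug in i = 1, 2, 3: A + B + 2C = 8; 2A + B + 4C = 19; 3A + B + 8C = 38.
Subtracting the first from the second: A + 2C = 11.
Subtracting the second from the third: A + 4C = 19.
Solving: C = 4, A = 3, then B = -3.
Therefore c_{20} = 60 + (-3) + 4·1048576 = 4194361.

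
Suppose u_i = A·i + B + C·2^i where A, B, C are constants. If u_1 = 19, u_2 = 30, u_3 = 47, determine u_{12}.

12356

Write the equations: A + B + 2C = 19; 2A + B + 4C = 30; 3A + B + 8C = 47.
Subtracting the first from the second: A + 2C = 11.
Subtracting the second from the third: A + 4C = 17.
Solving: C = 3, A = 5, then B = 8.
So u_i = 5·i + 8 + 3·2^i; at i=12 this is 12356.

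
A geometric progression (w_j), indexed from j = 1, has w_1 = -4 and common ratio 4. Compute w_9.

w_j = (-4)·4^(j-1).
w_9 = (-4)·4^8 = -262144.

-262144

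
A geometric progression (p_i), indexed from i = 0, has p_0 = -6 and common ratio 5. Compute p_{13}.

p_i = (-6)·5^(i-0).
p_{13} = (-6)·5^13 = -7324218750.

-7324218750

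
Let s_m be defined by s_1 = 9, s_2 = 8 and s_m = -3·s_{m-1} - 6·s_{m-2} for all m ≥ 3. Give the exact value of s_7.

Compute successive terms:
s_3 = -78; s_4 = 186; s_5 = -90; s_6 = -846; s_7 = 3078.

3078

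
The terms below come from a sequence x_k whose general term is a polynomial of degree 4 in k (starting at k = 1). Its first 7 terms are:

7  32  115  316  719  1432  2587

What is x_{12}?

21292

1st diffs: 25, 83, 201, 403, 713, 1155.
2nd diffs: 58, 118, 202, 310, 442.
3rd diffs: 60, 84, 108, 132.
4th diffs: 24, 24, 24 (constant).
So x_k = k^4 + 4k^2 - 2k + 4.
Evaluating at k = 12 gives x_{12} = 21292.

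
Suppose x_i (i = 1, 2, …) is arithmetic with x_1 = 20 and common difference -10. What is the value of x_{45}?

-420

x_i = 20 + (i - 1)·(-10).
x_{45} = 20 + 44·(-10) = -420.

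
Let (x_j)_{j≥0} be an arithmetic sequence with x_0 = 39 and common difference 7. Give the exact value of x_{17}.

x_j = 39 + (j - 0)·7.
x_{17} = 39 + 17·7 = 158.

158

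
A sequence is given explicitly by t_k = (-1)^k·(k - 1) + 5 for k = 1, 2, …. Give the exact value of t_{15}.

(-1)^15 = -1; k - 1 at k=15 is 14; so t_{15} = -9.

-9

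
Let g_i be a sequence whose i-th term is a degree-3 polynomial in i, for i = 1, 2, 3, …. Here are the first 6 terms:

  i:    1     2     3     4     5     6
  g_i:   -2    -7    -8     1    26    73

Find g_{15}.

2476

1st diffs: -5, -1, 9, 25, 47.
2nd diffs: 4, 10, 16, 22.
3rd diffs: 6, 6, 6 (constant).
Newton forward-difference form: g_i = -2 + (-5)·C(i-1,1) + 4·C(i-1,2) + 6·C(i-1,3).
At i = 15: i-1 = 14, so g_{15} = -2 - 70 + 364 + 2184 = 2476.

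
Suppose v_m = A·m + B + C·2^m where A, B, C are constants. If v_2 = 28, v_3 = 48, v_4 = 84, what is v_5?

At m = 2, 3, 4: 2A + B + 4C = 28; 3A + B + 8C = 48; 4A + B + 16C = 84.
Subtracting the first from the second: A + 4C = 20.
Subtracting the second from the third: A + 8C = 36.
Solving: C = 4, A = 4, then B = 4.
Hence v_5 = 4·5 + 4 + 4·32 = 152.

152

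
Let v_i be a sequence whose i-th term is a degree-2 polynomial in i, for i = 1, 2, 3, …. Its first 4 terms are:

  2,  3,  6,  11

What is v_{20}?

1st diffs: 1, 3, 5.
2nd diffs: 2, 2 (constant).
Newton forward-difference form: v_i = 2 + 1·C(i-1,1) + 2·C(i-1,2).
At i = 20: i-1 = 19, so v_{20} = 2 + 19 + 342 = 363.

363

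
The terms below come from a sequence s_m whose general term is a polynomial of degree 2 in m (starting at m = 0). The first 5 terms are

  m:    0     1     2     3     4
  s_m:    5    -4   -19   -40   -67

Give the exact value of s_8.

-235

1st diffs: -9, -15, -21, -27.
2nd diffs: -6, -6, -6 (constant).
Newton forward-difference form: s_m = 5 + (-9)·C(m,1) + (-6)·C(m,2).
At m = 8: m = 8, so s_8 = 5 - 72 - 168 = -235.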